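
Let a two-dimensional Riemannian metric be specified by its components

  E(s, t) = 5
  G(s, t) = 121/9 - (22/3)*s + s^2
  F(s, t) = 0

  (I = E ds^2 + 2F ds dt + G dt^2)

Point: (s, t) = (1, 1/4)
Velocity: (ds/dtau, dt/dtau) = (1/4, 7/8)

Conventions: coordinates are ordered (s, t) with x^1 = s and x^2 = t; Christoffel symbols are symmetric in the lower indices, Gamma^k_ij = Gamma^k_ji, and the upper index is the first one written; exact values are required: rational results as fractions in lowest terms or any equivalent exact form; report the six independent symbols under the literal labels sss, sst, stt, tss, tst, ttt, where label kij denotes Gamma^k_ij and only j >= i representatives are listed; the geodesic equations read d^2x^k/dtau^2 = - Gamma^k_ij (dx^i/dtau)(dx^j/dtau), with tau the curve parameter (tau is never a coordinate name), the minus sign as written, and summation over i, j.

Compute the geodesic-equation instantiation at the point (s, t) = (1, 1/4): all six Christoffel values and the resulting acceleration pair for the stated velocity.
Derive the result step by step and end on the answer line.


E = 5, F = 0, G = 64/9 at the point
E_s = 0, E_t = 0, F_s = 0, F_t = 0, G_s = -16/3, G_t = 0
EG - F^2 = 320/9;  g^inv = (9/320) * [[64/9, 0], [0, 5]]
first-kind symbols [ij,l] = (1/2)(d_i g_jl + d_j g_il - d_l g_ij): [ss,s] = E_s/2 = 0, [ss,t] = F_s - E_t/2 = 0, [st,s] = E_t/2 = 0, [st,t] = G_s/2 = -8/3, [tt,s] = F_t - G_s/2 = 8/3, [tt,t] = G_t/2 = 0
Gamma^s_ij = (G*[ij,s] - F*[ij,t])/(EG - F^2), Gamma^t_ij = (E*[ij,t] - F*[ij,s])/(EG - F^2)
Gamma_sss = 0, Gamma_sst = 0, Gamma_stt = 8/15, Gamma_tss = 0, Gamma_tst = -3/8, Gamma_ttt = 0
d^2s/dtau^2 = -(Gamma_sss*(1/4)^2 + 2*Gamma_sst*(1/4)*(7/8) + Gamma_stt*(7/8)^2) = -49/120
d^2t/dtau^2 = -(Gamma_tss*(1/4)^2 + 2*Gamma_tst*(1/4)*(7/8) + Gamma_ttt*(7/8)^2) = 21/128

Answer: Gamma_sss = 0, Gamma_sst = 0, Gamma_stt = 8/15, Gamma_tss = 0, Gamma_tst = -3/8, Gamma_ttt = 0; accelerations (d^2s/dtau^2, d^2t/dtau^2) = (-49/120, 21/128)


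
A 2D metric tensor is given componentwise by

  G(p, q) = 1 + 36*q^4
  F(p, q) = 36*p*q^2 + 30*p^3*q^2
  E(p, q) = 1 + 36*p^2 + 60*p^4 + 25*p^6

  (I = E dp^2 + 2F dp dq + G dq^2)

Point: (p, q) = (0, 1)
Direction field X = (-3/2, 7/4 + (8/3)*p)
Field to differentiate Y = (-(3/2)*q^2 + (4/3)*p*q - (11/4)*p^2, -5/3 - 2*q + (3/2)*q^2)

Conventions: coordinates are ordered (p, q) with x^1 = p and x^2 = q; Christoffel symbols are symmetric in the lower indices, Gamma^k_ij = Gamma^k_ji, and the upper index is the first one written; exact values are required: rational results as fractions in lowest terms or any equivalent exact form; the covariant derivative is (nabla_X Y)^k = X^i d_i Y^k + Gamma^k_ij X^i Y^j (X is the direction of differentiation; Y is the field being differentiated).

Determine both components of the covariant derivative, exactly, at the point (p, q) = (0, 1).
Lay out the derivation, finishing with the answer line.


E = 1, F = 0, G = 37 at the point
E_p = 0, E_q = 0, F_p = 36, F_q = 0, G_p = 0, G_q = 144
EG - F^2 = 37;  g^inv = (1/37) * [[37, 0], [0, 1]]
first-kind symbols [ij,l] = (1/2)(d_i g_jl + d_j g_il - d_l g_ij): [pp,p] = E_p/2 = 0, [pp,q] = F_p - E_q/2 = 36, [pq,p] = E_q/2 = 0, [pq,q] = G_p/2 = 0, [qq,p] = F_q - G_p/2 = 0, [qq,q] = G_q/2 = 72
Gamma^p_ij = (G*[ij,p] - F*[ij,q])/(EG - F^2), Gamma^q_ij = (E*[ij,q] - F*[ij,p])/(EG - F^2)
Gamma_ppp = 0, Gamma_ppq = 0, Gamma_pqq = 0, Gamma_qpp = 36/37, Gamma_qpq = 0, Gamma_qqq = 72/37
X = (-3/2, 7/4), Y = (-3/2, -13/6) at the point

Answer: (nabla_X Y)^p = -29/4, (nabla_X Y)^q = -509/148


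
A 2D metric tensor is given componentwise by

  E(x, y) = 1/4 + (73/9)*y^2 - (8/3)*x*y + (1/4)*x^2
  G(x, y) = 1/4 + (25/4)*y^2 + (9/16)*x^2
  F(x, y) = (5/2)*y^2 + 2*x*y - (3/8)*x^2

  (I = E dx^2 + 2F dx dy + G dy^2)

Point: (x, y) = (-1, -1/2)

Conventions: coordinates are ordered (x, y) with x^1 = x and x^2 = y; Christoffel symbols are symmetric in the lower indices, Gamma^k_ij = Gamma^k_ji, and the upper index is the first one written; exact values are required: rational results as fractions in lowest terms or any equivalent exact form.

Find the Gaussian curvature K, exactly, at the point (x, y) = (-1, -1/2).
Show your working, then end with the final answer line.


E = 43/36, F = 5/4, G = 19/8, EG - F^2 = 367/288 at the point
E_x = 5/6, E_y = -49/9, F_x = -1/4, F_y = -9/2, G_x = -9/8, G_y = -25/4
E_yy = 146/9, F_xy = 2, G_xx = 9/8
The intrinsic route: Brioschi's K = (det M1 - det M2)/(EG - F^2)^2.
M1 = [[-E_yy/2 + F_xy - G_xx/2, E_x/2, F_x - E_y/2], [F_y - G_x/2, E, F], [G_y/2, F, G]] = [[-961/144, 5/12, 89/36], [-63/16, 43/36, 5/4], [-25/8, 5/4, 19/8]]; det M1 = -190261/20736
M2 = [[0, E_y/2, G_x/2], [E_y/2, E, F], [G_x/2, F, G]] = [[0, -49/18, -9/16], [-49/18, 43/36, 5/4], [-9/16, 5/4, 19/8]]; det M2 = -1173635/82944
det M1 - det M2 = 412591/82944; K = 412591/82944 / (367/288)^2 = 412591/134689

Answer: K = 412591/134689


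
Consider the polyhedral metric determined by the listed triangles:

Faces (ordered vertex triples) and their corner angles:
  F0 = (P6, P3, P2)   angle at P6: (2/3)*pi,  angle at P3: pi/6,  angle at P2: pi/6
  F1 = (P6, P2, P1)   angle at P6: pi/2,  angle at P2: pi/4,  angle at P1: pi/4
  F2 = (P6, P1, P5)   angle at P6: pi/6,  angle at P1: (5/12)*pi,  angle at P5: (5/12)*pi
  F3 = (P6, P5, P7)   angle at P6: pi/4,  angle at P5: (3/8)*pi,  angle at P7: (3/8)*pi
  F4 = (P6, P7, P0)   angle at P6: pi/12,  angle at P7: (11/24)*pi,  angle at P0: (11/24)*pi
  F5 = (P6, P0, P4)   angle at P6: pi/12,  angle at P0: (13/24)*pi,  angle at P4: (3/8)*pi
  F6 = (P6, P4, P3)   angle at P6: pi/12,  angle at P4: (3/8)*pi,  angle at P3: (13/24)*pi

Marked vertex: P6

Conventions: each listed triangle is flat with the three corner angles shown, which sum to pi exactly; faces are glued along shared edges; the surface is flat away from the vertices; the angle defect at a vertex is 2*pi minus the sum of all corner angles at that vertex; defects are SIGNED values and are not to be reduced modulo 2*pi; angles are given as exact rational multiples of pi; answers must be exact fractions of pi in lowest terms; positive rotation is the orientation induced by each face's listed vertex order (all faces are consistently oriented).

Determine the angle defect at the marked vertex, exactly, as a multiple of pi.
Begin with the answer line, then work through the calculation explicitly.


Answer: defect(P6) = pi/6

Sum of corner angles at P6: (11/6)*pi
defect = 2*pi - (11/6)*pi


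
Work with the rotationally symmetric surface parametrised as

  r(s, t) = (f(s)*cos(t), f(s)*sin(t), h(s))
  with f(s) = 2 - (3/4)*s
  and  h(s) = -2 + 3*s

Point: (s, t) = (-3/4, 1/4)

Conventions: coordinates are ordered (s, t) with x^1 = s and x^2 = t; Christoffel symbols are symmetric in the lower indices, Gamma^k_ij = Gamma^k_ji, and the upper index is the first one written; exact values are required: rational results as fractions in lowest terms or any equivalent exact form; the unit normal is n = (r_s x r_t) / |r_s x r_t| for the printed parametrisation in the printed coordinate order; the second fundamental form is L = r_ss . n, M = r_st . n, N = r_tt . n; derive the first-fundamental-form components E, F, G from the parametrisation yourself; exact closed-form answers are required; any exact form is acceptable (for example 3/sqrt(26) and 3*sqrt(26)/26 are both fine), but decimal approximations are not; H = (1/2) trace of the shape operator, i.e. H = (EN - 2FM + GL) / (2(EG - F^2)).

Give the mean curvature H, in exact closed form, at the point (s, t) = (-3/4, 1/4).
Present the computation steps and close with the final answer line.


f = 41/16, f' = -3/4, f'' = 0, h' = 3, h'' = 0
E = 153/16, F = 0, G = 1681/256; answer radicand W^2 = 153/16
unnormalised second-form numerators: l = 0, m = 0, n = 123/16; L = l/sqrt(153/16), and similarly M = m/sqrt(W^2), N = n/sqrt(W^2)
H = (E*n - 2*F*m + G*l) / (2*(EG - F^2)*sqrt(W^2)); E*n - 2*F*m + G*l = 18819/256, EG - F^2 = 257193/4096, so H = (24/41)/sqrt(153/16)

Answer: H = 32*sqrt(17)/697


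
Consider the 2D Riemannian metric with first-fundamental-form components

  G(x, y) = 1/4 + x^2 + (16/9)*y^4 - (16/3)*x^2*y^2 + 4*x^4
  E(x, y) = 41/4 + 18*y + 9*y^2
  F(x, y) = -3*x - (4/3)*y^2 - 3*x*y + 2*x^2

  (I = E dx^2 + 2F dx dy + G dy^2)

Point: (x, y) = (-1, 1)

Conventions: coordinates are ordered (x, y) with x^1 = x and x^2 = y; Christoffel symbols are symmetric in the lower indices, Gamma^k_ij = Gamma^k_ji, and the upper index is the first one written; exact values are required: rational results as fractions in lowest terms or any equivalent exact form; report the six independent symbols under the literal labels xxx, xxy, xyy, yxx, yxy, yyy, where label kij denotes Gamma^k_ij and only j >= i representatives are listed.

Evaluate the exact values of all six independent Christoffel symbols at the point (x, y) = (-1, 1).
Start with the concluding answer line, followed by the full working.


Answer: Gamma_xxx = 26880/2689, Gamma_xxy = 7912/2689, Gamma_xyy = 8048/8067, Gamma_yxx = -150192/2689, Gamma_yxy = -36948/2689, Gamma_yyy = -13376/2689

E = 149/4, F = 20/3, G = 61/36 at the point
E_x = 0, E_y = 36, F_x = -10, F_y = 1/3, G_x = -22/3, G_y = -32/9
EG - F^2 = 2689/144;  g^inv = (144/2689) * [[61/36, -20/3], [-20/3, 149/4]]
first-kind symbols [ij,l] = (1/2)(d_i g_jl + d_j g_il - d_l g_ij): [xx,x] = E_x/2 = 0, [xx,y] = F_x - E_y/2 = -28, [xy,x] = E_y/2 = 18, [xy,y] = G_x/2 = -11/3, [yy,x] = F_y - G_x/2 = 4, [yy,y] = G_y/2 = -16/9
Gamma^x_ij = (G*[ij,x] - F*[ij,y])/(EG - F^2), Gamma^y_ij = (E*[ij,y] - F*[ij,x])/(EG - F^2)


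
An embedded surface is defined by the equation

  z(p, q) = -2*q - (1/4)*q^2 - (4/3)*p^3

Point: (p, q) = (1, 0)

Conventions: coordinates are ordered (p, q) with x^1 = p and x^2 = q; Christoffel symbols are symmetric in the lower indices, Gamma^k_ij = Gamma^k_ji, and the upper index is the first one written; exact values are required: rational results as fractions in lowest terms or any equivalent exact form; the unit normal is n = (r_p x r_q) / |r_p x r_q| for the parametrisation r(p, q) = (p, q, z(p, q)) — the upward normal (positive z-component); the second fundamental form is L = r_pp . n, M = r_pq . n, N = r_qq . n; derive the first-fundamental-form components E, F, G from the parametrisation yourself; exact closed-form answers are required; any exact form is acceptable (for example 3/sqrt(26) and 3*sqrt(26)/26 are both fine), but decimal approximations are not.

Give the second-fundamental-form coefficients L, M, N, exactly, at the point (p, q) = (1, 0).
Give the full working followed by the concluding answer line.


z_p = -4, z_q = -2, z_pp = -8, z_pq = 0, z_qq = -1/2
E = 17, F = 8, G = 5; answer radicand W^2 = 21
unnormalised second-form numerators: l = -8, m = 0, n = -1/2; L = l/sqrt(21), and similarly M = m/sqrt(W^2), N = n/sqrt(W^2)

Answer: L = -8*sqrt(21)/21, M = 0, N = -sqrt(21)/42


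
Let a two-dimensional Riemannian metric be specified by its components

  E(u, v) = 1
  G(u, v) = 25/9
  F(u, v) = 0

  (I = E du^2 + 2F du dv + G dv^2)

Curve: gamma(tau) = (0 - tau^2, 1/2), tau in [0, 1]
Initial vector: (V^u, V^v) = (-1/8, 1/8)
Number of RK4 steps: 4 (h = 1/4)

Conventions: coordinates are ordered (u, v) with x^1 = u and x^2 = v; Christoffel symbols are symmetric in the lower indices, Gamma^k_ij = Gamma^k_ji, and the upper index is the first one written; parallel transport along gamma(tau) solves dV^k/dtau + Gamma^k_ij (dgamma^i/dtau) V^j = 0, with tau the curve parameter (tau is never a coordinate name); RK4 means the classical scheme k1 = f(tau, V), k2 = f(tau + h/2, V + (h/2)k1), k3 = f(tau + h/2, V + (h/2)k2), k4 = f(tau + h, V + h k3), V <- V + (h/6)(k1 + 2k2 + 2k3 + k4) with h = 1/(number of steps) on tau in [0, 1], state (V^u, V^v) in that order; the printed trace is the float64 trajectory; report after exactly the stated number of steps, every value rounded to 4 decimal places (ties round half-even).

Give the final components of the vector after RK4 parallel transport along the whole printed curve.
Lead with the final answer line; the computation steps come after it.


Answer: V^u = -0.1250, V^v = 0.1250

gamma'(tau) = (-2*tau, 0); f(tau, V)^k = -Gamma^k_ij(gamma(tau)) gamma'^i(tau) V^j; h = 1/4; intermediate values shown to 6 dp
curve data and Christoffel symbols at the stage parameters:
  tau = 0.000000: gamma = (0.000000, 0.500000), gamma' = (0.000000, 0.000000); Gamma_uuu = 0.000000, Gamma_uuv = 0.000000, Gamma_uvv = 0.000000, Gamma_vuu = 0.000000, Gamma_vuv = 0.000000, Gamma_vvv = 0.000000
  tau = 0.125000: gamma = (-0.015625, 0.500000), gamma' = (-0.250000, 0.000000); Gamma_uuu = 0.000000, Gamma_uuv = 0.000000, Gamma_uvv = 0.000000, Gamma_vuu = 0.000000, Gamma_vuv = 0.000000, Gamma_vvv = 0.000000
  tau = 0.250000: gamma = (-0.062500, 0.500000), gamma' = (-0.500000, 0.000000); Gamma_uuu = 0.000000, Gamma_uuv = 0.000000, Gamma_uvv = 0.000000, Gamma_vuu = 0.000000, Gamma_vuv = 0.000000, Gamma_vvv = 0.000000
  tau = 0.375000: gamma = (-0.140625, 0.500000), gamma' = (-0.750000, 0.000000); Gamma_uuu = 0.000000, Gamma_uuv = 0.000000, Gamma_uvv = 0.000000, Gamma_vuu = 0.000000, Gamma_vuv = 0.000000, Gamma_vvv = 0.000000
  tau = 0.500000: gamma = (-0.250000, 0.500000), gamma' = (-1.000000, 0.000000); Gamma_uuu = 0.000000, Gamma_uuv = 0.000000, Gamma_uvv = 0.000000, Gamma_vuu = 0.000000, Gamma_vuv = 0.000000, Gamma_vvv = 0.000000
  tau = 0.625000: gamma = (-0.390625, 0.500000), gamma' = (-1.250000, 0.000000); Gamma_uuu = 0.000000, Gamma_uuv = 0.000000, Gamma_uvv = 0.000000, Gamma_vuu = 0.000000, Gamma_vuv = 0.000000, Gamma_vvv = 0.000000
  tau = 0.750000: gamma = (-0.562500, 0.500000), gamma' = (-1.500000, 0.000000); Gamma_uuu = 0.000000, Gamma_uuv = 0.000000, Gamma_uvv = 0.000000, Gamma_vuu = 0.000000, Gamma_vuv = 0.000000, Gamma_vvv = 0.000000
  tau = 0.875000: gamma = (-0.765625, 0.500000), gamma' = (-1.750000, 0.000000); Gamma_uuu = 0.000000, Gamma_uuv = 0.000000, Gamma_uvv = 0.000000, Gamma_vuu = 0.000000, Gamma_vuv = 0.000000, Gamma_vvv = 0.000000
  tau = 1.000000: gamma = (-1.000000, 0.500000), gamma' = (-2.000000, 0.000000); Gamma_uuu = 0.000000, Gamma_uuv = 0.000000, Gamma_uvv = 0.000000, Gamma_vuu = 0.000000, Gamma_vuv = 0.000000, Gamma_vvv = 0.000000
step 0: V^u = -0.1250, V^v = 0.1250
step 1: k1 = (0.000000, 0.000000), k2 = (0.000000, 0.000000), k3 = (0.000000, 0.000000), k4 = (0.000000, 0.000000); V <- V + (h/6)(k1 + 2k2 + 2k3 + k4): V^u = -0.1250, V^v = 0.1250
step 2: k1 = (0.000000, 0.000000), k2 = (0.000000, 0.000000), k3 = (0.000000, 0.000000), k4 = (0.000000, 0.000000); V <- V + (h/6)(k1 + 2k2 + 2k3 + k4): V^u = -0.1250, V^v = 0.1250
step 3: k1 = (0.000000, 0.000000), k2 = (0.000000, 0.000000), k3 = (0.000000, 0.000000), k4 = (0.000000, 0.000000); V <- V + (h/6)(k1 + 2k2 + 2k3 + k4): V^u = -0.1250, V^v = 0.1250
step 4: k1 = (0.000000, 0.000000), k2 = (0.000000, 0.000000), k3 = (0.000000, 0.000000), k4 = (0.000000, 0.000000); V <- V + (h/6)(k1 + 2k2 + 2k3 + k4): V^u = -0.1250, V^v = 0.1250


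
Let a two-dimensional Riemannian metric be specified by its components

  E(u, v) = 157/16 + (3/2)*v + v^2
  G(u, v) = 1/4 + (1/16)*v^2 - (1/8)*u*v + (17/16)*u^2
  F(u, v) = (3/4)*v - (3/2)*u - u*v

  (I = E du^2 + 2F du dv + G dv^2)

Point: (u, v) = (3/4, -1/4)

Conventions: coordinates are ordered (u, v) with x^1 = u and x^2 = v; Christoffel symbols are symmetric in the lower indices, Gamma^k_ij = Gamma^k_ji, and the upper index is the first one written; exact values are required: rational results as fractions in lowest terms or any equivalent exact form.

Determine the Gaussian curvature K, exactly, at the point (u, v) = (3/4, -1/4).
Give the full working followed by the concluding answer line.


E = 19/2, F = -9/8, G = 7/8, EG - F^2 = 451/64 at the point
E_u = 0, E_v = 1, F_u = -5/4, F_v = 0, G_u = 13/8, G_v = -1/8
E_vv = 2, F_uv = -1, G_uu = 17/8
Apply the Brioschi formula K = (det M1 - det M2)/(EG - F^2)^2 over the derivative matrices of E, F, G.
M1 = [[-E_vv/2 + F_uv - G_uu/2, E_u/2, F_u - E_v/2], [F_v - G_u/2, E, F], [G_v/2, F, G]] = [[-49/16, 0, -7/4], [-13/16, 19/2, -9/8], [-1/16, -9/8, 7/8]]; det M1 = -24801/1024
M2 = [[0, E_v/2, G_u/2], [E_v/2, E, F], [G_u/2, F, G]] = [[0, 1/2, 13/16], [1/2, 19/2, -9/8], [13/16, -9/8, 7/8]]; det M2 = -3791/512
det M1 - det M2 = -17219/1024; K = -17219/1024 / (451/64)^2 = -68876/203401

Answer: K = -68876/203401


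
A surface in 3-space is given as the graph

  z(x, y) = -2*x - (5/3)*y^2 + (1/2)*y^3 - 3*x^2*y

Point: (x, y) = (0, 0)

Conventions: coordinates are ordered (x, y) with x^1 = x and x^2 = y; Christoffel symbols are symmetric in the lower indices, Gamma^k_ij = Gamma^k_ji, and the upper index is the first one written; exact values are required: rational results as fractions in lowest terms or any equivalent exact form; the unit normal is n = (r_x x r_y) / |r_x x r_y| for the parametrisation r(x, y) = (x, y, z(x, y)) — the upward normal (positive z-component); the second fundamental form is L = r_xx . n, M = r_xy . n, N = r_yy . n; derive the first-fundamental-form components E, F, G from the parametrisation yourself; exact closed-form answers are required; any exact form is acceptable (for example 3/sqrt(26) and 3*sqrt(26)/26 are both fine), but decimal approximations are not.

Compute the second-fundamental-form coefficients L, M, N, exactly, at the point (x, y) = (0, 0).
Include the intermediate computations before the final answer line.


z_x = -2, z_y = 0, z_xx = 0, z_xy = 0, z_yy = -10/3
E = 5, F = 0, G = 1; answer radicand W^2 = 5
unnormalised second-form numerators: l = 0, m = 0, n = -10/3; L = l/sqrt(5), and similarly M = m/sqrt(W^2), N = n/sqrt(W^2)

Answer: L = 0, M = 0, N = -2*sqrt(5)/3


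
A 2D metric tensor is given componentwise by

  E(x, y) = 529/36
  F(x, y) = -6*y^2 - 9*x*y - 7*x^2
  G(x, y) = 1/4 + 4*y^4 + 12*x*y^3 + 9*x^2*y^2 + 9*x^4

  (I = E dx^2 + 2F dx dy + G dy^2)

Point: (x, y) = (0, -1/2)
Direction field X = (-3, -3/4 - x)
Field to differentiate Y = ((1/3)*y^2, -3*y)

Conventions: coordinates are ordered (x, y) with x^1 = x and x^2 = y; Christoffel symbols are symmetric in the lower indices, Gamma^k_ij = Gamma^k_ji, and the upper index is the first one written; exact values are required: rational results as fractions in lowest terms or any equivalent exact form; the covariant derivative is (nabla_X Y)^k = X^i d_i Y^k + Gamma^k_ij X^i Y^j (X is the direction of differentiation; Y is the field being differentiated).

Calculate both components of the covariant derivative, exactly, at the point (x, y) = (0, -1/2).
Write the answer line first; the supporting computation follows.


Answer: (nabla_X Y)^x = 3007/5872, (nabla_X Y)^y = 116031/11744

E = 529/36, F = -3/2, G = 1/2 at the point
E_x = 0, E_y = 0, F_x = 9/2, F_y = 6, G_x = -3/2, G_y = -2
EG - F^2 = 367/72;  g^inv = (72/367) * [[1/2, 3/2], [3/2, 529/36]]
first-kind symbols [ij,l] = (1/2)(d_i g_jl + d_j g_il - d_l g_ij): [xx,x] = E_x/2 = 0, [xx,y] = F_x - E_y/2 = 9/2, [xy,x] = E_y/2 = 0, [xy,y] = G_x/2 = -3/4, [yy,x] = F_y - G_x/2 = 27/4, [yy,y] = G_y/2 = -1
Gamma^x_ij = (G*[ij,x] - F*[ij,y])/(EG - F^2), Gamma^y_ij = (E*[ij,y] - F*[ij,x])/(EG - F^2)
Gamma_xxx = 486/367, Gamma_xxy = -81/367, Gamma_xyy = 135/367, Gamma_yxx = 4761/367, Gamma_yxy = -1587/734, Gamma_yyy = -329/367
X = (-3, -3/4), Y = (1/12, 3/2) at the point


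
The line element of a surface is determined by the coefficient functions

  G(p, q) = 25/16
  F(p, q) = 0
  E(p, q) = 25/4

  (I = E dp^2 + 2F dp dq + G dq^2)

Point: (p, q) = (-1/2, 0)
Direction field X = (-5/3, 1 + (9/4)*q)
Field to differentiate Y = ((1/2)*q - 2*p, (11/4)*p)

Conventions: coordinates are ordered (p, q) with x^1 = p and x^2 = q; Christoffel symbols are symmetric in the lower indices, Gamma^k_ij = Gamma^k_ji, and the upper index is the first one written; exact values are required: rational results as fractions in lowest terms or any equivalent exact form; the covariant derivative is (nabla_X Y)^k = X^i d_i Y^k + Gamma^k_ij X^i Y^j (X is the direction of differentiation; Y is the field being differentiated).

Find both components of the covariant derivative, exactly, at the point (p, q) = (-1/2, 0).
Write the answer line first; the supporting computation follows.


Answer: (nabla_X Y)^p = 23/6, (nabla_X Y)^q = -55/12

E = 25/4, F = 0, G = 25/16 at the point
E_p = 0, E_q = 0, F_p = 0, F_q = 0, G_p = 0, G_q = 0
EG - F^2 = 625/64;  g^inv = (64/625) * [[25/16, 0], [0, 25/4]]
first-kind symbols [ij,l] = (1/2)(d_i g_jl + d_j g_il - d_l g_ij): [pp,p] = E_p/2 = 0, [pp,q] = F_p - E_q/2 = 0, [pq,p] = E_q/2 = 0, [pq,q] = G_p/2 = 0, [qq,p] = F_q - G_p/2 = 0, [qq,q] = G_q/2 = 0
Gamma^p_ij = (G*[ij,p] - F*[ij,q])/(EG - F^2), Gamma^q_ij = (E*[ij,q] - F*[ij,p])/(EG - F^2)
Gamma_ppp = 0, Gamma_ppq = 0, Gamma_pqq = 0, Gamma_qpp = 0, Gamma_qpq = 0, Gamma_qqq = 0
X = (-5/3, 1), Y = (1, -11/8) at the point


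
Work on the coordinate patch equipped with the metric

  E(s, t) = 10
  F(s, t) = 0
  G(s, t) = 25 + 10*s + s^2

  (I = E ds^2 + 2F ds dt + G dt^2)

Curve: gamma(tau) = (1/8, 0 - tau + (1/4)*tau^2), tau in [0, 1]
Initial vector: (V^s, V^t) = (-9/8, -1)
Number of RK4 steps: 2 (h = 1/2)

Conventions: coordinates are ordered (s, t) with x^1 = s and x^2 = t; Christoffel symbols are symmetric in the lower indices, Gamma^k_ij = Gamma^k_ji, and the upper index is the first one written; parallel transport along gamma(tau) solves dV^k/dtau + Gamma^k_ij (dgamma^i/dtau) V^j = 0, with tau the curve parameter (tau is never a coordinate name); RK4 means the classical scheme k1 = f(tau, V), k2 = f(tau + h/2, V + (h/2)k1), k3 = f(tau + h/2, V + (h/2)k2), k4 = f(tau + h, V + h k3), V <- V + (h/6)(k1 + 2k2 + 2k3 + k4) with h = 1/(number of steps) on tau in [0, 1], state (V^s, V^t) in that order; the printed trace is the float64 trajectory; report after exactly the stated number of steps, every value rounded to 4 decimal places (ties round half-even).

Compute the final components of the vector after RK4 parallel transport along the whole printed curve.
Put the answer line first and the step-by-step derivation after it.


Answer: V^s = -0.7127, V^t = -1.1351

gamma'(tau) = (0, -1 + (1/2)*tau); f(tau, V)^k = -Gamma^k_ij(gamma(tau)) gamma'^i(tau) V^j; h = 1/2; intermediate values shown to 6 dp
curve data and Christoffel symbols at the stage parameters:
  tau = 0.000000: gamma = (0.125000, 0.000000), gamma' = (0.000000, -1.000000); Gamma_sss = 0.000000, Gamma_sst = 0.000000, Gamma_stt = -0.512500, Gamma_tss = 0.000000, Gamma_tst = 0.195122, Gamma_ttt = 0.000000
  tau = 0.250000: gamma = (0.125000, -0.234375), gamma' = (0.000000, -0.875000); Gamma_sss = 0.000000, Gamma_sst = 0.000000, Gamma_stt = -0.512500, Gamma_tss = 0.000000, Gamma_tst = 0.195122, Gamma_ttt = 0.000000
  tau = 0.500000: gamma = (0.125000, -0.437500), gamma' = (0.000000, -0.750000); Gamma_sss = 0.000000, Gamma_sst = 0.000000, Gamma_stt = -0.512500, Gamma_tss = 0.000000, Gamma_tst = 0.195122, Gamma_ttt = 0.000000
  tau = 0.750000: gamma = (0.125000, -0.609375), gamma' = (0.000000, -0.625000); Gamma_sss = 0.000000, Gamma_sst = 0.000000, Gamma_stt = -0.512500, Gamma_tss = 0.000000, Gamma_tst = 0.195122, Gamma_ttt = 0.000000
  tau = 1.000000: gamma = (0.125000, -0.750000), gamma' = (0.000000, -0.500000); Gamma_sss = 0.000000, Gamma_sst = 0.000000, Gamma_stt = -0.512500, Gamma_tss = 0.000000, Gamma_tst = 0.195122, Gamma_ttt = 0.000000
step 0: V^s = -1.1250, V^t = -1.0000
step 1: k1 = (0.512500, -0.219512), k2 = (0.473047, -0.170198), k3 = (0.467518, -0.171882), k4 = (0.417409, -0.130425); V <- V + (h/6)(k1 + 2k2 + 2k3 + k4): V^s = -0.8907, V^t = -1.0862
step 2: k1 = (0.417498, -0.130353), k2 = (0.358354, -0.095899), k3 = (0.355595, -0.097702), k4 = (0.290850, -0.069556); V <- V + (h/6)(k1 + 2k2 + 2k3 + k4): V^s = -0.7127, V^t = -1.1351


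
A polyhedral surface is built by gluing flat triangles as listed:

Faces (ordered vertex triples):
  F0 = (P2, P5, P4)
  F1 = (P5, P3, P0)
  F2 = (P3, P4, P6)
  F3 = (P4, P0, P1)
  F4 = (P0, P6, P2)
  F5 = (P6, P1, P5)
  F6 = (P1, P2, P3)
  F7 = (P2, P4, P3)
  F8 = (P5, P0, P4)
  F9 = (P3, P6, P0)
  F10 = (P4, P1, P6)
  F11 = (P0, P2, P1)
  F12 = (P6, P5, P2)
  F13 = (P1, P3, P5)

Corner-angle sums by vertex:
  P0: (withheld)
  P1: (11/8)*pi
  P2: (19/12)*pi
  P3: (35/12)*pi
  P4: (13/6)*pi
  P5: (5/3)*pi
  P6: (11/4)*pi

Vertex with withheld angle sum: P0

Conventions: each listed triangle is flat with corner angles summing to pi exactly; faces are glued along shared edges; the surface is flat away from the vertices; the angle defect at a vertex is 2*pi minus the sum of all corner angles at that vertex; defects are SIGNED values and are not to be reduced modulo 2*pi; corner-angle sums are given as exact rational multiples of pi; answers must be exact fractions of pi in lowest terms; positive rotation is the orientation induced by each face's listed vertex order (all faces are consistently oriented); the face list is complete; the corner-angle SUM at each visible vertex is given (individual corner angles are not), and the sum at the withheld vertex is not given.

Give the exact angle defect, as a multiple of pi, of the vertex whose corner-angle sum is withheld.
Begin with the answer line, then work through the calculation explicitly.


Answer: defect(P0) = (11/24)*pi

V = 7, E = 21, F = 14; chi = V - E + F = 0
Gauss-Bonnet: total defect = 2*pi*chi = 0; visible defects sum to (-11/24)*pi


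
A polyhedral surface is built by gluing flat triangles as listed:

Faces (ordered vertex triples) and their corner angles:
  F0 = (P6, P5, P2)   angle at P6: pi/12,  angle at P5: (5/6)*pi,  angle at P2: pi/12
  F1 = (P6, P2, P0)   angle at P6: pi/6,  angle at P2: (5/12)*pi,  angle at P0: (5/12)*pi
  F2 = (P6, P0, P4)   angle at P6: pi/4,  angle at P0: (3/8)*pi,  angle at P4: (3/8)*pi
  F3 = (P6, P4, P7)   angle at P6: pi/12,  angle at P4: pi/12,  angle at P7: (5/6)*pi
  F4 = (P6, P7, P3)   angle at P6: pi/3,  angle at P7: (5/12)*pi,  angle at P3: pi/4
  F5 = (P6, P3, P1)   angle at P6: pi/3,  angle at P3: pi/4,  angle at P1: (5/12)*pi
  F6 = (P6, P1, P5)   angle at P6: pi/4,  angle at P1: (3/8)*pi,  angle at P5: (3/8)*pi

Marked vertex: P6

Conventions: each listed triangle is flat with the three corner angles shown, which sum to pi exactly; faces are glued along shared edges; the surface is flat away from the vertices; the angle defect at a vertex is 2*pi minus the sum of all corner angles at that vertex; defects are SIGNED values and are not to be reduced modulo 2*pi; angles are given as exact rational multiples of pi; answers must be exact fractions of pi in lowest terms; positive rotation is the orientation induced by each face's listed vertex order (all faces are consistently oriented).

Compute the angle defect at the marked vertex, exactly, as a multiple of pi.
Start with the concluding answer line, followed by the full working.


Answer: defect(P6) = pi/2

Sum of corner angles at P6: (3/2)*pi
defect = 2*pi - (3/2)*pi


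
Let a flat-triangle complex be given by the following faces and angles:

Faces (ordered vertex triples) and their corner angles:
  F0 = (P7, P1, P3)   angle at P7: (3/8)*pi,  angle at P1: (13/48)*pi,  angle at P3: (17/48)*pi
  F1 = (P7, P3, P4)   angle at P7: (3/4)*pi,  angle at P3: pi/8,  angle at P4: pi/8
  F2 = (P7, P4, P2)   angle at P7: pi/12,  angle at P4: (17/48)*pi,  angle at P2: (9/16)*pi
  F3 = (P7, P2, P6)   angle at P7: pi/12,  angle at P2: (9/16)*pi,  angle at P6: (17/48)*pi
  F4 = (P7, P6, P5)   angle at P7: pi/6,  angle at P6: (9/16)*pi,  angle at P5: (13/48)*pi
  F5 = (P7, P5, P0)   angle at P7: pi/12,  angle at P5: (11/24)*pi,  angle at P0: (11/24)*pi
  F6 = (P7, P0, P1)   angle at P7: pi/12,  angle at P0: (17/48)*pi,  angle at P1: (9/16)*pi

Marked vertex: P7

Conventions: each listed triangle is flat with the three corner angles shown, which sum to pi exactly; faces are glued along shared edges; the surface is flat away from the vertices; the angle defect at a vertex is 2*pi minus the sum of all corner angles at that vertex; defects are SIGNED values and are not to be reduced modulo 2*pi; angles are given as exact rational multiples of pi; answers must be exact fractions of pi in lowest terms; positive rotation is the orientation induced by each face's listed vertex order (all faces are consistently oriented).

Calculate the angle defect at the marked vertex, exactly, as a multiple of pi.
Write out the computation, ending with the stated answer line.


Sum of corner angles at P7: (13/8)*pi
defect = 2*pi - (13/8)*pi

Answer: defect(P7) = (3/8)*pi


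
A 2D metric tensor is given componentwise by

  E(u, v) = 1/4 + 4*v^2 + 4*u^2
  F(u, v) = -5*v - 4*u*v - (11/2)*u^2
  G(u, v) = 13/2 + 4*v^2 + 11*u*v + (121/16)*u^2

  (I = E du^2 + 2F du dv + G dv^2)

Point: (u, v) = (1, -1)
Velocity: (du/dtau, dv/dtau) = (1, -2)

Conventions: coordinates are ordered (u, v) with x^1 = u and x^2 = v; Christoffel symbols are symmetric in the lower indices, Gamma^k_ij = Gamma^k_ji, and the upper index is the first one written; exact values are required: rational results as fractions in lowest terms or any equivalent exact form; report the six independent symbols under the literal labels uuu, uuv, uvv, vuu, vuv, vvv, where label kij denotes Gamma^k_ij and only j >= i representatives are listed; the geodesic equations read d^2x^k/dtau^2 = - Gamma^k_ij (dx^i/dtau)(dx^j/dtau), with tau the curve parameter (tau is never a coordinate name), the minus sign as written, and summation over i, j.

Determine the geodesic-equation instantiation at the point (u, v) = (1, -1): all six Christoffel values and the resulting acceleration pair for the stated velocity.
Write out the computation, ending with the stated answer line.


E = 33/4, F = 7/2, G = 113/16 at the point
E_u = 8, E_v = -8, F_u = -7, F_v = -9, G_u = 33/8, G_v = 3
EG - F^2 = 2945/64;  g^inv = (64/2945) * [[113/16, -7/2], [-7/2, 33/4]]
first-kind symbols [ij,l] = (1/2)(d_i g_jl + d_j g_il - d_l g_ij): [uu,u] = E_u/2 = 4, [uu,v] = F_u - E_v/2 = -3, [uv,u] = E_v/2 = -4, [uv,v] = G_u/2 = 33/16, [vv,u] = F_v - G_u/2 = -177/16, [vv,v] = G_v/2 = 3/2
Gamma^u_ij = (G*[ij,u] - F*[ij,v])/(EG - F^2), Gamma^v_ij = (E*[ij,v] - F*[ij,u])/(EG - F^2)
Gamma_uuu = 16/19, Gamma_uuv = -454/589, Gamma_uvv = -4269/2356, Gamma_vuu = -16/19, Gamma_vuv = 397/589, Gamma_vvv = 654/589
d^2u/dtau^2 = -(Gamma_uuu*(1)^2 + 2*Gamma_uuv*(1)*(-2) + Gamma_uvv*(-2)^2) = 103/31
d^2v/dtau^2 = -(Gamma_vuu*(1)^2 + 2*Gamma_vuv*(1)*(-2) + Gamma_vvv*(-2)^2) = -28/31

Answer: Gamma_uuu = 16/19, Gamma_uuv = -454/589, Gamma_uvv = -4269/2356, Gamma_vuu = -16/19, Gamma_vuv = 397/589, Gamma_vvv = 654/589; accelerations (d^2u/dtau^2, d^2v/dtau^2) = (103/31, -28/31)


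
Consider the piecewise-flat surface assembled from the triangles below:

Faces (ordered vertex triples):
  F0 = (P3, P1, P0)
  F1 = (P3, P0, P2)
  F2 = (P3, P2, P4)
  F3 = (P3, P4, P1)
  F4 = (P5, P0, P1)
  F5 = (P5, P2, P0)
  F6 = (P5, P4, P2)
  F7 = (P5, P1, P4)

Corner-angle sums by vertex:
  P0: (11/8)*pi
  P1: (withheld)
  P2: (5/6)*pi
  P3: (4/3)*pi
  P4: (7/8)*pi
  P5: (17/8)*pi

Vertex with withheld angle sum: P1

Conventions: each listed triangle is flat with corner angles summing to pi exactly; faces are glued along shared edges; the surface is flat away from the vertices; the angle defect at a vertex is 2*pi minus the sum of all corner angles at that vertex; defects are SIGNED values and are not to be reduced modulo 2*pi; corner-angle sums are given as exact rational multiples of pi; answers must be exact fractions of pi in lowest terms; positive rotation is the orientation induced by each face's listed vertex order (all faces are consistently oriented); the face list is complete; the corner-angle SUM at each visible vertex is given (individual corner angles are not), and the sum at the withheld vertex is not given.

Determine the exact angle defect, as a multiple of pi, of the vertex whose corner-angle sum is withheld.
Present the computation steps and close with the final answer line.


V = 6, E = 12, F = 8; chi = V - E + F = 2
Gauss-Bonnet: total defect = 2*pi*chi = 4*pi; visible defects sum to (83/24)*pi

Answer: defect(P1) = (13/24)*pi


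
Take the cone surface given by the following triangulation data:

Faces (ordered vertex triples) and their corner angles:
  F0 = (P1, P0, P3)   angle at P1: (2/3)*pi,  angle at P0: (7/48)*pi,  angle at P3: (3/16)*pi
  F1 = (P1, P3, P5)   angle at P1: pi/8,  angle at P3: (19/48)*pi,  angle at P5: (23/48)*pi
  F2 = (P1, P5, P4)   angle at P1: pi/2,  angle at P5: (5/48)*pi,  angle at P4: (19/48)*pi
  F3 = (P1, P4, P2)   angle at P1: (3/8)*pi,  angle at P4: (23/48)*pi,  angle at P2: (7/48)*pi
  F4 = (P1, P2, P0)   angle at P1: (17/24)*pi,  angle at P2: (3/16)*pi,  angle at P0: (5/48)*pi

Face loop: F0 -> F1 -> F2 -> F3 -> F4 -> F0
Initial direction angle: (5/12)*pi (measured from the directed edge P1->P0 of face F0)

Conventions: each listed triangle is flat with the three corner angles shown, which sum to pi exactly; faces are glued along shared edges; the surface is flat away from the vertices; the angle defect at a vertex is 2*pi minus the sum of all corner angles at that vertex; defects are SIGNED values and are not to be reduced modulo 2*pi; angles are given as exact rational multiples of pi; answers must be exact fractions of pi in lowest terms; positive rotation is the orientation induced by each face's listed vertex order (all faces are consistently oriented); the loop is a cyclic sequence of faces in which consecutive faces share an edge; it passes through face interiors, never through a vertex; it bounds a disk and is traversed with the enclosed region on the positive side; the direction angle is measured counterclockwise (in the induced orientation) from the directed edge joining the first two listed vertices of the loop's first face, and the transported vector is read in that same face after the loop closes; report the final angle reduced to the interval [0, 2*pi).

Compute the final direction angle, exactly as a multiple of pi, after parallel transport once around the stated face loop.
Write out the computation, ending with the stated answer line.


enclosed vertex P1: corner angles sum to (19/8)*pi, defect = 2*pi - (19/8)*pi = (-3/8)*pi
final direction = starting direction + enclosed defect total, reduced mod 2*pi (induced orientation)
final angle = (5/12)*pi - (3/8)*pi = pi/24 (mod 2*pi)

Answer: final direction angle = pi/24


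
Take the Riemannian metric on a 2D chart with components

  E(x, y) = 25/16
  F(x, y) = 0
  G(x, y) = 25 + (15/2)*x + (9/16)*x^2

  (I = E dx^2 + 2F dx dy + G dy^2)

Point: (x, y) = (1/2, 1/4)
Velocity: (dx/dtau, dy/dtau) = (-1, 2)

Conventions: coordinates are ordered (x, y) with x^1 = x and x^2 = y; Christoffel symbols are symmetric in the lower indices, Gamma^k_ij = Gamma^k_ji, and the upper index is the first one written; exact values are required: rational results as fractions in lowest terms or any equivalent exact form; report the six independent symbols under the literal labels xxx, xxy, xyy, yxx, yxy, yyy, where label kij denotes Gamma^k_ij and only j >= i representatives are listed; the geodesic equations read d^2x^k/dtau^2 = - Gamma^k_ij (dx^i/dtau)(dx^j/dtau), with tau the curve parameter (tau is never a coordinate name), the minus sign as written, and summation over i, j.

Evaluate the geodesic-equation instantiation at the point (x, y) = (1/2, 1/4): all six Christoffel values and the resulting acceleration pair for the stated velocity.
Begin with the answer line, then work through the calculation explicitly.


Answer: Gamma_xxx = 0, Gamma_xxy = 0, Gamma_xyy = -129/50, Gamma_yxx = 0, Gamma_yxy = 6/43, Gamma_yyy = 0; accelerations (d^2x/dtau^2, d^2y/dtau^2) = (258/25, 24/43)

E = 25/16, F = 0, G = 1849/64 at the point
E_x = 0, E_y = 0, F_x = 0, F_y = 0, G_x = 129/16, G_y = 0
EG - F^2 = 46225/1024;  g^inv = (1024/46225) * [[1849/64, 0], [0, 25/16]]
first-kind symbols [ij,l] = (1/2)(d_i g_jl + d_j g_il - d_l g_ij): [xx,x] = E_x/2 = 0, [xx,y] = F_x - E_y/2 = 0, [xy,x] = E_y/2 = 0, [xy,y] = G_x/2 = 129/32, [yy,x] = F_y - G_x/2 = -129/32, [yy,y] = G_y/2 = 0
Gamma^x_ij = (G*[ij,x] - F*[ij,y])/(EG - F^2), Gamma^y_ij = (E*[ij,y] - F*[ij,x])/(EG - F^2)
Gamma_xxx = 0, Gamma_xxy = 0, Gamma_xyy = -129/50, Gamma_yxx = 0, Gamma_yxy = 6/43, Gamma_yyy = 0
d^2x/dtau^2 = -(Gamma_xxx*(-1)^2 + 2*Gamma_xxy*(-1)*(2) + Gamma_xyy*(2)^2) = 258/25
d^2y/dtau^2 = -(Gamma_yxx*(-1)^2 + 2*Gamma_yxy*(-1)*(2) + Gamma_yyy*(2)^2) = 24/43


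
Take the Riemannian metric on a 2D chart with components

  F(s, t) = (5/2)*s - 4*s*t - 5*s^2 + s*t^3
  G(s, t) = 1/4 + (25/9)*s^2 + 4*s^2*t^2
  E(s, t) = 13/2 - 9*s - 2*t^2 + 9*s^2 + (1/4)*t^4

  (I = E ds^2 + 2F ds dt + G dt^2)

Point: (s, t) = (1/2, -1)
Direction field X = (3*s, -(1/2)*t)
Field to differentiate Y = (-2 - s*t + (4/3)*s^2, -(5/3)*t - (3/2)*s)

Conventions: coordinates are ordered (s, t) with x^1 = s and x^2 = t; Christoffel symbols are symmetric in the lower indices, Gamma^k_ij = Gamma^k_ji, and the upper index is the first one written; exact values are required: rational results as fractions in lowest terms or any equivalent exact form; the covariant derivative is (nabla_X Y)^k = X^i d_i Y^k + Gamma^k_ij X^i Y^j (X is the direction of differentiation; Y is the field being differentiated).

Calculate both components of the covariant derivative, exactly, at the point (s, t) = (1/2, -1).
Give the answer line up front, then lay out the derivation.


Answer: (nabla_X Y)^s = 5317/10152, (nabla_X Y)^t = 50/47

E = 5/2, F = 3/2, G = 35/18 at the point
E_s = 0, E_t = 3, F_s = 1/2, F_t = -1/2, G_s = 61/9, G_t = -2
EG - F^2 = 47/18;  g^inv = (18/47) * [[35/18, -3/2], [-3/2, 5/2]]
first-kind symbols [ij,l] = (1/2)(d_i g_jl + d_j g_il - d_l g_ij): [ss,s] = E_s/2 = 0, [ss,t] = F_s - E_t/2 = -1, [st,s] = E_t/2 = 3/2, [st,t] = G_s/2 = 61/18, [tt,s] = F_t - G_s/2 = -35/9, [tt,t] = G_t/2 = -1
Gamma^s_ij = (G*[ij,s] - F*[ij,t])/(EG - F^2), Gamma^t_ij = (E*[ij,t] - F*[ij,s])/(EG - F^2)
Gamma_sss = 27/47, Gamma_sst = -39/47, Gamma_stt = -982/423, Gamma_tss = -45/47, Gamma_tst = 112/47, Gamma_ttt = 60/47
X = (3/2, 1/2), Y = (-7/6, 11/12) at the point


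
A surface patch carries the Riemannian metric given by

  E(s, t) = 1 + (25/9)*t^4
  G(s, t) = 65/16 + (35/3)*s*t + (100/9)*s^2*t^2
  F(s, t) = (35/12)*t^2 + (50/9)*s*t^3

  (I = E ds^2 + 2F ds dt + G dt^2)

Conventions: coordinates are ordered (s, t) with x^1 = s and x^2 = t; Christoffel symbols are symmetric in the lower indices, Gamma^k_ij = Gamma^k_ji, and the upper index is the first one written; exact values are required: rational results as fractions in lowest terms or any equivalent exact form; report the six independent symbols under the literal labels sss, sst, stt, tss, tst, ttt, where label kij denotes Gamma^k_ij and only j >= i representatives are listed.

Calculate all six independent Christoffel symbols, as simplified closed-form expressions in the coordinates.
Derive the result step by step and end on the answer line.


E = 1 + (25/9)*t^4; F = (35/12)*t^2 + (50/9)*s*t^3; G = 65/16 + (35/3)*s*t + (100/9)*s^2*t^2
Gamma^k_ij = (1/2) g^{kl} (d_i g_jl + d_j g_il - d_l g_ij), with g^inv = (1/(EG-F^2)) [[G, -F], [-F, E]]
first partials: E_s = 0, E_t = (100/9)*t^3, F_s = (50/9)*t^3, F_t = (35/6)*t + (50/3)*s*t^2, G_s = (35/3)*t + (200/9)*s*t^2, G_t = (35/3)*s + (200/9)*s^2*t
D = EG - F^2 = 65/16 + (35/3)*s*t + (25/9)*t^4 + (100/9)*s^2*t^2
expanded: Gamma^s_ss = (G E_s - 2F F_s + F E_t)/(2D), Gamma^s_st = (G E_t - F G_s)/(2D), Gamma^s_tt = (2G F_t - G G_s - F G_t)/(2D), Gamma^t_ss = (2E F_s - E E_t - F E_s)/(2D), Gamma^t_st = (E G_s - F E_t)/(2D), Gamma^t_tt = (E G_t - 2F F_t + F G_s)/(2D); substitute and cancel common factors

Answer: Gamma_sss = 0, Gamma_sst = 160*t^3/(320*s^2*t^2 + 336*s*t + 80*t^4 + 117), Gamma_stt = 160*s*t^2/(320*s^2*t^2 + 336*s*t + 80*t^4 + 117), Gamma_tss = 0, Gamma_tst = (320*s*t^2 + 168*t)/(320*s^2*t^2 + 336*s*t + 80*t^4 + 117), Gamma_ttt = (320*s^2*t + 168*s)/(320*s^2*t^2 + 336*s*t + 80*t^4 + 117)


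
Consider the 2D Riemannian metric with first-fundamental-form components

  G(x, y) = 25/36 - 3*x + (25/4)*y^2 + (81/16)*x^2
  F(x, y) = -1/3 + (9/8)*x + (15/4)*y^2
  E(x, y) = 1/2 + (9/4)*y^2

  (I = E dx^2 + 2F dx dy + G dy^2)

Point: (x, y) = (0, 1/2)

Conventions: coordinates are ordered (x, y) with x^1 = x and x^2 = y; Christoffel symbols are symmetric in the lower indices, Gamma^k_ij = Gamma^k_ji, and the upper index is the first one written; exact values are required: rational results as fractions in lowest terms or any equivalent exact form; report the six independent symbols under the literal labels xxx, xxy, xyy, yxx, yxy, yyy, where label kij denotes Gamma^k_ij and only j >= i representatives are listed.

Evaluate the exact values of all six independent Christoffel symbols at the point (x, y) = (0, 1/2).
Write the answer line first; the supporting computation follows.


Answer: Gamma_xxx = 0, Gamma_xxy = 3969/2342, Gamma_xyy = 11475/2342, Gamma_yxx = 0, Gamma_yxy = -2619/2342, Gamma_yyy = 171/2342

E = 17/16, F = 29/48, G = 325/144 at the point
E_x = 0, E_y = 9/4, F_x = 9/8, F_y = 15/4, G_x = -3, G_y = 25/4
EG - F^2 = 1171/576;  g^inv = (576/1171) * [[325/144, -29/48], [-29/48, 17/16]]
first-kind symbols [ij,l] = (1/2)(d_i g_jl + d_j g_il - d_l g_ij): [xx,x] = E_x/2 = 0, [xx,y] = F_x - E_y/2 = 0, [xy,x] = E_y/2 = 9/8, [xy,y] = G_x/2 = -3/2, [yy,x] = F_y - G_x/2 = 21/4, [yy,y] = G_y/2 = 25/8
Gamma^x_ij = (G*[ij,x] - F*[ij,y])/(EG - F^2), Gamma^y_ij = (E*[ij,y] - F*[ij,x])/(EG - F^2)
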